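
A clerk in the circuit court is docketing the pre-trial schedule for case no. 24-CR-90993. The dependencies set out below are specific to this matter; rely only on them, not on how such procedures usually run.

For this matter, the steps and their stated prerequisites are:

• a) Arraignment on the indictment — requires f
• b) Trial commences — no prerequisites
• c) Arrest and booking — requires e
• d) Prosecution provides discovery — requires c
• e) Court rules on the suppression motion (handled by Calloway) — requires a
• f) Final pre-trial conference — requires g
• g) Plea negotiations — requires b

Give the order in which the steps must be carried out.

b → g → f → a → e → c → d

b is the only step with nothing outstanding, so it goes first.
g is the only step now ready → g.
That leaves f as the only ready step → f.
That leaves a as the only ready step → a.
Next only e has its prerequisites met → e.
c is the only step now ready → c.
d needed c, now all done → d.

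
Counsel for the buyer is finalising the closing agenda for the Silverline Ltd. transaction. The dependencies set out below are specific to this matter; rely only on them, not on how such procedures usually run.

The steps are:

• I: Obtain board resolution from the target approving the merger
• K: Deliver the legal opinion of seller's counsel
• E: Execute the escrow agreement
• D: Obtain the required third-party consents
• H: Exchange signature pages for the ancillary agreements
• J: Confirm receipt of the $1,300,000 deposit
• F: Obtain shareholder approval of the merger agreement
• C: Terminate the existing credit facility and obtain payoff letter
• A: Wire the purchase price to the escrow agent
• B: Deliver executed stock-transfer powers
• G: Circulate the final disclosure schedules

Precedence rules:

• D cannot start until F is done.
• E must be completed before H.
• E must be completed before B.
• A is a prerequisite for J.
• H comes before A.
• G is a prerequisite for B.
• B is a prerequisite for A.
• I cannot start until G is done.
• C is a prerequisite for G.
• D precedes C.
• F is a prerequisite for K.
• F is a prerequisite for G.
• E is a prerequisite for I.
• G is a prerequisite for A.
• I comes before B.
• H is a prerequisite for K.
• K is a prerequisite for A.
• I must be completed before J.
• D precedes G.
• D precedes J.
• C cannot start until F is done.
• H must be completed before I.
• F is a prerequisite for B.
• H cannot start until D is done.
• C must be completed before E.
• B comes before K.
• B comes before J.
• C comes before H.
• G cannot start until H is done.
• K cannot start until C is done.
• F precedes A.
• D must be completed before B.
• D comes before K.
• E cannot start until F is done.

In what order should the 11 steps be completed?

F has no prerequisites → F first.
Next only D has its prerequisites met → D.
C needed D and F, now all done → C.
E needed F and C, now all done → E.
That leaves H as the only ready step → H.
Next only G has its prerequisites met → G.
I is the only step now ready → I.
B is the only step now ready → B.
K needed D, H, F, C and B, now all done → K.
Next only A has its prerequisites met → A.
J is the only step now ready → J.

F, D, C, E, H, G, I, B, K, A, J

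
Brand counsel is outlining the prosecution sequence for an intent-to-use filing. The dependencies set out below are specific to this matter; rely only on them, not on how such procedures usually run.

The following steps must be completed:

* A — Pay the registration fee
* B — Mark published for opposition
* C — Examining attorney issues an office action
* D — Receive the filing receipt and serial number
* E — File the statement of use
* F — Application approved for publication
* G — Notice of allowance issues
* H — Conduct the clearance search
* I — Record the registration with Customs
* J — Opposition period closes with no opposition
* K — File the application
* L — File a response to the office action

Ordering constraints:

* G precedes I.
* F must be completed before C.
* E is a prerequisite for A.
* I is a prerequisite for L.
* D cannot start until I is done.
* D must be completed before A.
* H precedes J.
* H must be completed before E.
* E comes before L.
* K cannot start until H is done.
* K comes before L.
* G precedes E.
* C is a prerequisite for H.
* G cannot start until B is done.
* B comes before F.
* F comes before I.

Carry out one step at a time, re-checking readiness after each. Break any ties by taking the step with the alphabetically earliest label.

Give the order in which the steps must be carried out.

B → F → C → G → H → E → I → D → A → J → K → L

B has no prerequisites → B first.
F and G are both available; F has the earlier label → F.
C and G are both available; C has the earlier label → C.
H now also ready, so the ready set is {G, H}; G has the earlier label → G.
H and I are both available; H has the earlier label → H.
E, I, J and K are all available; E has the earlier label → E.
I, J and K are all available; I has the earlier label → I.
Ready: D, J and K. D has the earlier label → D.
Ready: A, J and K. A has the earlier label → A.
J and K are both available; J has the earlier label → J.
Next only K has its prerequisites met → K.
L needed E, I and K, now all done → L.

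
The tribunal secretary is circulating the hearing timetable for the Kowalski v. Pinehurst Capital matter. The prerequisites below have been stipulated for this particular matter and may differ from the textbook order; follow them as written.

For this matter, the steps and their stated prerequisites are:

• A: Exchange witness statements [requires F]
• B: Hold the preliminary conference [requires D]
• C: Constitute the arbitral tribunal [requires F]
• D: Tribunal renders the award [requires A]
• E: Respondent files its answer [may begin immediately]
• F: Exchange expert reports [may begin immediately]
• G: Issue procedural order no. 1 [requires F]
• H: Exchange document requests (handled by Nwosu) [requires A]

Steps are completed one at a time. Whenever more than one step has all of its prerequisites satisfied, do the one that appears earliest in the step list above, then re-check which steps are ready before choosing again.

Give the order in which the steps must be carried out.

E F A C D B G H

Nothing is required for E and F. E is listed earlier → E first.
That leaves F as the only ready step → F.
Now A, C and G have their prerequisites met. A is listed earlier, so A next.
C, D, G and H are all available; C is listed earlier → C.
Ready: D, G and H. D is listed earlier → D.
Now B, G and H have their prerequisites met. B is listed earlier, so B next.
Now G and H have their prerequisites met. G is listed earlier, so G next.
That leaves H as the only ready step → H.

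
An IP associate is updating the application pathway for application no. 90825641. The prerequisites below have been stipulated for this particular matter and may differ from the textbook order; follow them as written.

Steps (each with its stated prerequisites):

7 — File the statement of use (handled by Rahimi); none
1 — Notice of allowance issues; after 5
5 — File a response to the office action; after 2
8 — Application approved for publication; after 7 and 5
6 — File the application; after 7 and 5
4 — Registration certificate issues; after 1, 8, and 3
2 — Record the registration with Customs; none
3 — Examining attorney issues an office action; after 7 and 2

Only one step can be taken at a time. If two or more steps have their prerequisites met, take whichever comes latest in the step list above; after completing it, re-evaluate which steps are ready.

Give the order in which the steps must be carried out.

2 and 7 have no prerequisites; 2 is listed later, so 2 is first.
5 now also ready, so the ready set is {5, 7}; 5 is listed later → 5.
1 now also ready, so the ready set is {1, 7}; 1 is listed later → 1.
7 is the only step now ready → 7.
Ready: 3, 6 and 8. 3 is listed later → 3.
Ready: 6 and 8. 6 is listed later → 6.
8 needed 5 and 7, now all done → 8.
4 needed 3, 8 and 1, now all done → 4.

2 5 1 7 3 6 8 4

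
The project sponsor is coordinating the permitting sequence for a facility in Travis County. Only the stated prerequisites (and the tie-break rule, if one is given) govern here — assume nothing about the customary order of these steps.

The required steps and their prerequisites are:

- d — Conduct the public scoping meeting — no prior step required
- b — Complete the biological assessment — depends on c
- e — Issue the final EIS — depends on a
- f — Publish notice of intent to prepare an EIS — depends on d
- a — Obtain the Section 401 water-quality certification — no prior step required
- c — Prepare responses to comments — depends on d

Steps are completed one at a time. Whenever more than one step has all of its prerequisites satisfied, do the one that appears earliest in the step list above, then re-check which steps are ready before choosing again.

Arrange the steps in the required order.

Nothing is required for d and a. d is listed earlier → d first.
f and c now also ready, so the ready set is {f, a, c}; f is listed earlier → f.
a and c are both available; a is listed earlier → a.
Ready: e and c. e is listed earlier → e.
c is the only step now ready → c.
b is the only step now ready → b.

d, f, a, e, c, b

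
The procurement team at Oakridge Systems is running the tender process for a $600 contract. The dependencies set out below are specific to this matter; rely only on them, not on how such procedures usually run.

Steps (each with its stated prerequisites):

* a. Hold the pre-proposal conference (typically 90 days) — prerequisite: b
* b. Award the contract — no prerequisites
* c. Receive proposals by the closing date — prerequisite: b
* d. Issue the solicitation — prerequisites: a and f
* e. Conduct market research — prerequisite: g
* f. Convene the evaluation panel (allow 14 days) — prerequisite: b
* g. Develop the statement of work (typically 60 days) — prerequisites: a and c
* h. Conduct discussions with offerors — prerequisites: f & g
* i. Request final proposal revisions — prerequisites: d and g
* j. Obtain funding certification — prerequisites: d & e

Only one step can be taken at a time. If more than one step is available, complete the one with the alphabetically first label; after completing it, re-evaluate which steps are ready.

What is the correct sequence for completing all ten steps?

b, a, c, f, d, g, e, h, i, j

b has no prerequisites → b first.
a, c and f are all available; a has the earlier label → a.
Ready: c and f. c has the earlier label → c.
Now f and g have their prerequisites met. f has the earlier label, so f next.
d and g are both available; d has the earlier label → d.
Next only g has its prerequisites met → g.
Now e, h and i have their prerequisites met. e has the earlier label, so e next.
j now also ready, so the ready set is {h, i, j}; h has the earlier label → h.
i and j are both available; i has the earlier label → i.
j is the only step now ready → j.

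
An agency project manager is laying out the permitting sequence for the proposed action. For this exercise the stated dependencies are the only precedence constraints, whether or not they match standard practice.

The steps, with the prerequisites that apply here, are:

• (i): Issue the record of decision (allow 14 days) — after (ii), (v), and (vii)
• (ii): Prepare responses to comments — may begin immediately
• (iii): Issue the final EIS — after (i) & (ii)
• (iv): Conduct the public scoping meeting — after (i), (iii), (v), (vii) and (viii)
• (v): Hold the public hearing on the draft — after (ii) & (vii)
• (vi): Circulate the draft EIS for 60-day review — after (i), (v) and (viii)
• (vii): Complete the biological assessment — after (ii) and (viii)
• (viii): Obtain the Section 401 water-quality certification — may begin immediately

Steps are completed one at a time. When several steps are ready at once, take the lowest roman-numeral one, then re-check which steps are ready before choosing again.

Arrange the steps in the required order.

Nothing is required for (ii) and (viii). (ii) has the earlier label → (ii) first.
(viii) is the only step now ready → (viii).
Next only (vii) has its prerequisites met → (vii).
That leaves (v) as the only ready step → (v).
Next only (i) has its prerequisites met → (i).
Now (iii) and (vi) have their prerequisites met. (iii) has the earlier label, so (iii) next.
Now (iv) and (vi) have their prerequisites met. (iv) has the earlier label, so (iv) next.
(vi) is the only step now ready → (vi).

(ii) (viii) (vii) (v) (i) (iii) (iv) (vi)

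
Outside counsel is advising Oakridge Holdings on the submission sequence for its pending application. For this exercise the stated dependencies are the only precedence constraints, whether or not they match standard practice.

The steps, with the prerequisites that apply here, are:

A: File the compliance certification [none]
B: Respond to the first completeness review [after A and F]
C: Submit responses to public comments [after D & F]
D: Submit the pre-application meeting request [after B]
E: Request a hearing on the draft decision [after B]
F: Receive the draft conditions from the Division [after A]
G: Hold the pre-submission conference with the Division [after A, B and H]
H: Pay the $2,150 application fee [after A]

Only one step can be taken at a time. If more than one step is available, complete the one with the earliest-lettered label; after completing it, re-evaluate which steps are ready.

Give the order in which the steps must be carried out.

Only A has no prerequisites, so it is first.
F and H are both available; F has the earlier label → F.
Now B and H have their prerequisites met. B has the earlier label, so B next.
Ready: D, E and H. D has the earlier label → D.
C, E and H are all available; C has the earlier label → C.
Ready: E and H. E has the earlier label → E.
H needed A, now all done → H.
G needed A, B and H, now all done → G.

A, F, B, D, C, E, H, G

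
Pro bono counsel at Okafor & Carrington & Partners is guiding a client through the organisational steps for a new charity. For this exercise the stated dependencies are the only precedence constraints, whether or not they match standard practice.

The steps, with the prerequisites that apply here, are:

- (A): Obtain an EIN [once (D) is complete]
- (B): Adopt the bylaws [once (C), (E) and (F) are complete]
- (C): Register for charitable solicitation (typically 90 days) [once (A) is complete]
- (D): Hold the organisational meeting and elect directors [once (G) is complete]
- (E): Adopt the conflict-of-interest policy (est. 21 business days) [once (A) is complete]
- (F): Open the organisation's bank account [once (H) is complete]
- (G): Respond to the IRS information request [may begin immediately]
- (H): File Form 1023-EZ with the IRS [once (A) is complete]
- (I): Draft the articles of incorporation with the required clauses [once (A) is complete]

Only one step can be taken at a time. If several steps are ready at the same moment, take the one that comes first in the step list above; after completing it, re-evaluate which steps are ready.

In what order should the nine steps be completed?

(G) has no prerequisites → (G) first.
(D) needed (G), now all done → (D).
That leaves (A) as the only ready step → (A).
Ready: (C), (E), (H) and (I). (C) is listed earlier → (C).
Now (E), (H) and (I) have their prerequisites met. (E) is listed earlier, so (E) next.
Now (H) and (I) have their prerequisites met. (H) is listed earlier, so (H) next.
Now (F) and (I) have their prerequisites met. (F) is listed earlier, so (F) next.
Ready: (B) and (I). (B) is listed earlier → (B).
(I) is the only step now ready → (I).

(G), (D), (A), (C), (E), (H), (F), (B), (I)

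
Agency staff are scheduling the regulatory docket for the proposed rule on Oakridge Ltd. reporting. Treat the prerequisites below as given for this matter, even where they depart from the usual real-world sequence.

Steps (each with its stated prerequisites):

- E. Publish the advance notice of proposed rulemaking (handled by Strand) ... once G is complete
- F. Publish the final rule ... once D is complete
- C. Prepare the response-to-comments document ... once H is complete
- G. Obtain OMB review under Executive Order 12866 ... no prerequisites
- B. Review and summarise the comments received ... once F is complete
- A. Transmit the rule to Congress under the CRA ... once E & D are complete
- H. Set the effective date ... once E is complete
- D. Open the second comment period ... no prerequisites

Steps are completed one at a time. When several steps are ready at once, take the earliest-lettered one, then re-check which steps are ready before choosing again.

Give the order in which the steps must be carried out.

D F B G E A H C

D and G have no prerequisites; D has the earlier label, so D is first.
F and G are both available; F has the earlier label → F.
B now also ready, so the ready set is {B, G}; B has the earlier label → B.
That leaves G as the only ready step → G.
E needed G, now all done → E.
Now A and H have their prerequisites met. A has the earlier label, so A next.
Next only H has its prerequisites met → H.
That leaves C as the only ready step → C.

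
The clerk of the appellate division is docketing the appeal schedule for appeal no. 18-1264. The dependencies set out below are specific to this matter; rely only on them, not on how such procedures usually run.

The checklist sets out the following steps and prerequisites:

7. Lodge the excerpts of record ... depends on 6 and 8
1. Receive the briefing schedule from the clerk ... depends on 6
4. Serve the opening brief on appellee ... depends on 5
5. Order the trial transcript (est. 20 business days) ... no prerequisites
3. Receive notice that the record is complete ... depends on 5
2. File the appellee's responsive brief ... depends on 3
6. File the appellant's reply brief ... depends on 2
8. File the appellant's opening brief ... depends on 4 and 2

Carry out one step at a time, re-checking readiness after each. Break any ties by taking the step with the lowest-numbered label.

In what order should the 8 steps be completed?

5 is the only step with nothing outstanding, so it goes first.
Now 3 and 4 have their prerequisites met. 3 has the earlier label, so 3 next.
Now 2 and 4 have their prerequisites met. 2 has the earlier label, so 2 next.
Ready: 4 and 6. 4 has the earlier label → 4.
Now 6 and 8 have their prerequisites met. 6 has the earlier label, so 6 next.
Now 1 and 8 have their prerequisites met. 1 has the earlier label, so 1 next.
8 is the only step now ready → 8.
7 is the only step now ready → 7.

5, 3, 2, 4, 6, 1, 8, 7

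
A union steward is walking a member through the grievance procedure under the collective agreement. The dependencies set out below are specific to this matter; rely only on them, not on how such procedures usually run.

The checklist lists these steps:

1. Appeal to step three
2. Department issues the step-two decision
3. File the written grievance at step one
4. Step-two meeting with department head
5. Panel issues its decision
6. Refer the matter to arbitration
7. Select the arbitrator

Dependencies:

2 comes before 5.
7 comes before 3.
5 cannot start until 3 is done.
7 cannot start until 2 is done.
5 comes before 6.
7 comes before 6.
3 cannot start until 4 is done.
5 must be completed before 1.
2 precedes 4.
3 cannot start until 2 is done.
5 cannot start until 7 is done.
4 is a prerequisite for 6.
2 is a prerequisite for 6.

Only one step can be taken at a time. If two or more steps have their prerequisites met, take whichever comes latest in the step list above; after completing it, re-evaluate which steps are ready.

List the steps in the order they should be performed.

2 has no prerequisites → 2 first.
7 and 4 are both available; 7 is listed later → 7.
That leaves 4 as the only ready step → 4.
3 needed 7, 4 and 2, now all done → 3.
5 is the only step now ready → 5.
6 and 1 are both available; 6 is listed later → 6.
Next only 1 has its prerequisites met → 1.

2, 7, 4, 3, 5, 6, 1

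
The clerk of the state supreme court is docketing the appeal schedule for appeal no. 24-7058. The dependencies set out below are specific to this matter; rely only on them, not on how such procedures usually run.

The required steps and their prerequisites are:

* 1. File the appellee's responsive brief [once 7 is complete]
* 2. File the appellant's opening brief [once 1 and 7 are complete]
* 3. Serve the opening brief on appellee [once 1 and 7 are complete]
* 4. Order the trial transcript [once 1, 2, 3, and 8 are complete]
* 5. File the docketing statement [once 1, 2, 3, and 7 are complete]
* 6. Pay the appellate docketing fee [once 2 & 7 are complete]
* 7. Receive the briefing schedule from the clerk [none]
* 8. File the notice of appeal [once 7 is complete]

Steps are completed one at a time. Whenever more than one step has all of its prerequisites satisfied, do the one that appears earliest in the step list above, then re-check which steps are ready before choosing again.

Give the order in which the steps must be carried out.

Only 7 has no prerequisites, so it is first.
Ready: 1 and 8. 1 is listed earlier → 1.
2 and 3 now also ready, so the ready set is {2, 3, 8}; 2 is listed earlier → 2.
6 now also ready, so the ready set is {3, 6, 8}; 3 is listed earlier → 3.
5, 6 and 8 are all available; 5 is listed earlier → 5.
6 and 8 are both available; 6 is listed earlier → 6.
8 is the only step now ready → 8.
Next only 4 has its prerequisites met → 4.

7 → 1 → 2 → 3 → 5 → 6 → 8 → 4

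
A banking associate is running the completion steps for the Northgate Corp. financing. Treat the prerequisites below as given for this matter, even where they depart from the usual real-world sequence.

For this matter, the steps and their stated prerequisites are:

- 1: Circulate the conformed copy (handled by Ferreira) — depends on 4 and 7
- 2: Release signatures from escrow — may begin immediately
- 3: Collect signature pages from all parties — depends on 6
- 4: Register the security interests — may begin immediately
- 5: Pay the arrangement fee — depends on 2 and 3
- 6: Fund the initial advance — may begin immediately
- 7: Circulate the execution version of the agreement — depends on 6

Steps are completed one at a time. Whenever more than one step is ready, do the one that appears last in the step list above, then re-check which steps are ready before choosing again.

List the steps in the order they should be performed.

6, 7, 4, 3, 2, 5, 1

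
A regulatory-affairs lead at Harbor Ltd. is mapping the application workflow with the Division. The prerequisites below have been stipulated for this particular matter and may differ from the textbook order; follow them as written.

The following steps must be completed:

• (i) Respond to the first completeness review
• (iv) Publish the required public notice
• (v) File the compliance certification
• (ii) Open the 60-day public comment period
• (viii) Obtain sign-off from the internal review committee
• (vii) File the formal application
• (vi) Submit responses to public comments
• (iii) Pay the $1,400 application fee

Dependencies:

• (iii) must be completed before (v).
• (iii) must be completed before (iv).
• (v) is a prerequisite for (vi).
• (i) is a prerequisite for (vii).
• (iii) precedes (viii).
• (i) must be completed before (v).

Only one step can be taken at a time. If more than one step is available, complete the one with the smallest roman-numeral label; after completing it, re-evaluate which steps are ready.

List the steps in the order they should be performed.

(i), (ii), (iii), (iv), (v), (vi), (vii), (viii)

Nothing is required for (i), (ii) and (iii). (i) has the earlier label → (i) first.
(ii), (iii) and (vii) are all available; (ii) has the earlier label → (ii).
(iii) and (vii) are both available; (iii) has the earlier label → (iii).
(iv), (v) and (viii) now also ready, so the ready set is {(iv), (v), (vii), (viii)}; (iv) has the earlier label → (iv).
(v), (vii) and (viii) are all available; (v) has the earlier label → (v).
(vi) now also ready, so the ready set is {(vi), (vii), (viii)}; (vi) has the earlier label → (vi).
(vii) and (viii) are both available; (vii) has the earlier label → (vii).
(viii) needed (iii), now all done → (viii).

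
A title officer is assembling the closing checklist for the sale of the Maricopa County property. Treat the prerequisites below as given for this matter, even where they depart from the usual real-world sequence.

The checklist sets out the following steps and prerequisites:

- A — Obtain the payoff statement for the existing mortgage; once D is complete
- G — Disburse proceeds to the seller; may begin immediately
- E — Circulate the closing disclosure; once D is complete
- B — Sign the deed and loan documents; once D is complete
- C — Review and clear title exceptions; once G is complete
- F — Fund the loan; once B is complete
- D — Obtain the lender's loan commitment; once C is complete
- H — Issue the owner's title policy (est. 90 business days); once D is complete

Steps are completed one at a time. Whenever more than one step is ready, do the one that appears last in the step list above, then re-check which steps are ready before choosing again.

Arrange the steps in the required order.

G is the only step with nothing outstanding, so it goes first.
C needed G, now all done → C.
That leaves D as the only ready step → D.
Now H, B, E and A have their prerequisites met. H is listed later, so H next.
B, E and A are all available; B is listed later → B.
F now also ready, so the ready set is {F, E, A}; F is listed later → F.
Now E and A have their prerequisites met. E is listed later, so E next.
That leaves A as the only ready step → A.

G, C, D, H, B, F, E, A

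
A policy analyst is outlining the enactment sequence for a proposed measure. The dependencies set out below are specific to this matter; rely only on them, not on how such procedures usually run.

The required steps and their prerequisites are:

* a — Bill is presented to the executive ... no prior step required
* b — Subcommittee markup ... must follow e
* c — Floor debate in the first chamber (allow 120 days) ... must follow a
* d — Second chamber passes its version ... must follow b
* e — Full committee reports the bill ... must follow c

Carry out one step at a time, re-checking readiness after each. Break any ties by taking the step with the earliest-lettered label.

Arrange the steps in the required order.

a has no prerequisites → a first.
c needed a, now all done → c.
e is the only step now ready → e.
b needed e, now all done → b.
d needed b, now all done → d.

a, c, e, b, d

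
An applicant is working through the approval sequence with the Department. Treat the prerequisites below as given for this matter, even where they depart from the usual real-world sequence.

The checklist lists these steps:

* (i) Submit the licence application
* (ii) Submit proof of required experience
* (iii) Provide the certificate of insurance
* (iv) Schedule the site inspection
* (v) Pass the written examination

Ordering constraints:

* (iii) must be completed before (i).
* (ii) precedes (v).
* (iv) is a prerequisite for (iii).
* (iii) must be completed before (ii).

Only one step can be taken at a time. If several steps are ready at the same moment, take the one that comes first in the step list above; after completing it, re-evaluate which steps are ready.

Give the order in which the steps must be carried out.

(iv) is the only step with nothing outstanding, so it goes first.
(iii) is the only step now ready → (iii).
(i) and (ii) are both available; (i) is listed earlier → (i).
(ii) is the only step now ready → (ii).
(v) needed (ii), now all done → (v).

(iv), (iii), (i), (ii), (v)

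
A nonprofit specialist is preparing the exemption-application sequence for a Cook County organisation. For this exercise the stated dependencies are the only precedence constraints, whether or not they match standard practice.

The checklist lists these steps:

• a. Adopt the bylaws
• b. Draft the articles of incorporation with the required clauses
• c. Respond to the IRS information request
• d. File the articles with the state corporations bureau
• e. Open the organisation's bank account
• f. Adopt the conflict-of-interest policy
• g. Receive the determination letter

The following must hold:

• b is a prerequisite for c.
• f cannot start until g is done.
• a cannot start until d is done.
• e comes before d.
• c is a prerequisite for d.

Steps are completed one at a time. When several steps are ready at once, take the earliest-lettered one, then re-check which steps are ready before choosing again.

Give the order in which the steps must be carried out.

b, c, e, d, a, g, f

Nothing is required for b, e and g. b has the earlier label → b first.
Now c, e and g have their prerequisites met. c has the earlier label, so c next.
Ready: e and g. e has the earlier label → e.
d now also ready, so the ready set is {d, g}; d has the earlier label → d.
Now a and g have their prerequisites met. a has the earlier label, so a next.
Next only g has its prerequisites met → g.
f needed g, now all done → f.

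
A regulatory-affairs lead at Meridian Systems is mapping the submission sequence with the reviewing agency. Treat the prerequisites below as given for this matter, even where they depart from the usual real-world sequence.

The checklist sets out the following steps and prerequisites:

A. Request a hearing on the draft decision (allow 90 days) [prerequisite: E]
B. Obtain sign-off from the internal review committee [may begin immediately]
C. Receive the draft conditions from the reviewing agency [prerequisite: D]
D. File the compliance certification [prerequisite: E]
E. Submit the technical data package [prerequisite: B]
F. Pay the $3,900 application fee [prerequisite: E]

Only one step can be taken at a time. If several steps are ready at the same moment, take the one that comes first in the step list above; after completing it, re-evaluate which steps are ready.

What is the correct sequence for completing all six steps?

B E A D C F

Only B has no prerequisites, so it is first.
Next only E has its prerequisites met → E.
Ready: A, D and F. A is listed earlier → A.
D and F are both available; D is listed earlier → D.
Ready: C and F. C is listed earlier → C.
That leaves F as the only ready step → F.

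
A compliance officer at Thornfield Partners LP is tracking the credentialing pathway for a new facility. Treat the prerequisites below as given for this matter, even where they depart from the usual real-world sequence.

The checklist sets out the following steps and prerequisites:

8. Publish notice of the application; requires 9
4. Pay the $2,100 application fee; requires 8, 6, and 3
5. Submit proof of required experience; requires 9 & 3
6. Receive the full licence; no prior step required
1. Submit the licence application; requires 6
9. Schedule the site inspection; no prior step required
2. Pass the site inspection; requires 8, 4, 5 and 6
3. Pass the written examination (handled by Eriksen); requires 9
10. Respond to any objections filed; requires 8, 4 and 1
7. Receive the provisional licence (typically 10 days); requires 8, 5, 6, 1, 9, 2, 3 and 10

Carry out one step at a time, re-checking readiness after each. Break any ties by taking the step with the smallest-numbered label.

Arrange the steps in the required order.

Nothing is required for 6 and 9. 6 has the earlier label → 6 first.
1 and 9 are both available; 1 has the earlier label → 1.
That leaves 9 as the only ready step → 9.
Now 3 and 8 have their prerequisites met. 3 has the earlier label, so 3 next.
5 now also ready, so the ready set is {5, 8}; 5 has the earlier label → 5.
That leaves 8 as the only ready step → 8.
4 is the only step now ready → 4.
Ready: 2 and 10. 2 has the earlier label → 2.
10 needed 1, 4 and 8, now all done → 10.
That leaves 7 as the only ready step → 7.

6, 1, 9, 3, 5, 8, 4, 2, 10, 7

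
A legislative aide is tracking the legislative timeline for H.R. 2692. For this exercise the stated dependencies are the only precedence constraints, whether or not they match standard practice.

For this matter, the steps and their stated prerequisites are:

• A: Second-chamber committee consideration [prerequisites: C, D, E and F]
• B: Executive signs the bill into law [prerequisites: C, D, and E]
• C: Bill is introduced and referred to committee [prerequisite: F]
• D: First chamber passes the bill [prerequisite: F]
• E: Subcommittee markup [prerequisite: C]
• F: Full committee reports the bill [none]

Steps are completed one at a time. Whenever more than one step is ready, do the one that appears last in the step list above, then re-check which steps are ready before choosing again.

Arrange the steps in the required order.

F is the only step with nothing outstanding, so it goes first.
Ready: D and C. D is listed later → D.
That leaves C as the only ready step → C.
E needed C, now all done → E.
B and A are both available; B is listed later → B.
A needed F, E, D and C, now all done → A.

F → D → C → E → B → A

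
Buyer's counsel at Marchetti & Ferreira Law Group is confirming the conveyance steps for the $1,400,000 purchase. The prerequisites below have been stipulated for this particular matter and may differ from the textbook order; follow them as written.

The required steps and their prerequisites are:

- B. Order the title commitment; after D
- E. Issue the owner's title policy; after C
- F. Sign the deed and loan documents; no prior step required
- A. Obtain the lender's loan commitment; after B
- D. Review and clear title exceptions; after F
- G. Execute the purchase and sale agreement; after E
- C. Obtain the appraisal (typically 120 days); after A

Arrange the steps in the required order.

F, D, B, A, C, E, G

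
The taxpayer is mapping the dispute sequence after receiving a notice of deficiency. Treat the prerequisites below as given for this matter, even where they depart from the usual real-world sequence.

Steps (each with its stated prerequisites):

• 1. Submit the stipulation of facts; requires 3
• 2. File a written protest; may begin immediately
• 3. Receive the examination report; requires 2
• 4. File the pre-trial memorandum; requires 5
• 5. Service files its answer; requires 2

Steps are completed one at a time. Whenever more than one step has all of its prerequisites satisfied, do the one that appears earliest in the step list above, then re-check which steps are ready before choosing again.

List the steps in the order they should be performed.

2 3 1 5 4

Only 2 has no prerequisites, so it is first.
Now 3 and 5 have their prerequisites met. 3 is listed earlier, so 3 next.
1 and 5 are both available; 1 is listed earlier → 1.
That leaves 5 as the only ready step → 5.
Next only 4 has its prerequisites met → 4.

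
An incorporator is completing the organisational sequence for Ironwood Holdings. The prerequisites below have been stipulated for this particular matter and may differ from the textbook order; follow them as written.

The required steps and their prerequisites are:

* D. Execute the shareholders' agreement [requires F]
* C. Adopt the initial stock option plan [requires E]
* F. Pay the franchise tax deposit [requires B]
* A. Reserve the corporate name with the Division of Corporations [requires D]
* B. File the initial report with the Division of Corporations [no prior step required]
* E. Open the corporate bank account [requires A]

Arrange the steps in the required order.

B, F, D, A, E, C

B is the only step with nothing outstanding, so it goes first.
That leaves F as the only ready step → F.
D needed F, now all done → D.
A needed D, now all done → A.
That leaves E as the only ready step → E.
C is the only step now ready → C.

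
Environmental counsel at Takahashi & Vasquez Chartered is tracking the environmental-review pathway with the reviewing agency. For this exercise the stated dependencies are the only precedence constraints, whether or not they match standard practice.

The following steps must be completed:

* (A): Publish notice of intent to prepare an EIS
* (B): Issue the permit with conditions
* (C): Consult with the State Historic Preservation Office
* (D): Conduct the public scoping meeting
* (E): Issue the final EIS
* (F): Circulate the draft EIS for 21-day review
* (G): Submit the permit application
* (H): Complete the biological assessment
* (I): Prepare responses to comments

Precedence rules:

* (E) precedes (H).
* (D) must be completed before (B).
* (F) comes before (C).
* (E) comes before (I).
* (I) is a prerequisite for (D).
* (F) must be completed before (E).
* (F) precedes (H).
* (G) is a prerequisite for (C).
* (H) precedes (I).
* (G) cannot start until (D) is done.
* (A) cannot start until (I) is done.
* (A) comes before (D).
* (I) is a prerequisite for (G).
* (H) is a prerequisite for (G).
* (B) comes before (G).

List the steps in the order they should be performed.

(F) → (E) → (H) → (I) → (A) → (D) → (B) → (G) → (C)

Only (F) has no prerequisites, so it is first.
Next only (E) has its prerequisites met → (E).
Next only (H) has its prerequisites met → (H).
(I) needed (E) and (H), now all done → (I).
(A) needed (I), now all done → (A).
(D) needed (A) and (I), now all done → (D).
(B) is the only step now ready → (B).
(G) is the only step now ready → (G).
(C) needed (F) and (G), now all done → (C).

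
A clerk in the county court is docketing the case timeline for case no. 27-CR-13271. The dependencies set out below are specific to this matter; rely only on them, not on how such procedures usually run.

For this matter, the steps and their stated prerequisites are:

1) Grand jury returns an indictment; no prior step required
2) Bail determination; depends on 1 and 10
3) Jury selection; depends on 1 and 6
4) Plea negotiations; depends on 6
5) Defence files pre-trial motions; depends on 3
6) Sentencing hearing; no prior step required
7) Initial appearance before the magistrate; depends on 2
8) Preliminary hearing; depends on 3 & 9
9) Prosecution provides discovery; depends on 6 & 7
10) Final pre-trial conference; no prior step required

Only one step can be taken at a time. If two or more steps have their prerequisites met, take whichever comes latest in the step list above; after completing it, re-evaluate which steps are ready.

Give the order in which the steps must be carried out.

10, 6, 4, 1, 3, 5, 2, 7, 9, 8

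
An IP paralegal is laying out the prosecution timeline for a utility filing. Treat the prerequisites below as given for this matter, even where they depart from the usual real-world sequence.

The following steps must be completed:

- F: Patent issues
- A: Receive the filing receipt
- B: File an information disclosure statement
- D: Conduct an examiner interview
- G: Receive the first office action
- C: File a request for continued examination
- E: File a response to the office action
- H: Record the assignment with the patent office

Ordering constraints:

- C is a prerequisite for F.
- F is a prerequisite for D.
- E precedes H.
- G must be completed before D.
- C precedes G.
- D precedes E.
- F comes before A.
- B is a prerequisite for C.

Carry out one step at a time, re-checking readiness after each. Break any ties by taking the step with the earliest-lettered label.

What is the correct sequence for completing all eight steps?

B → C → F → A → G → D → E → H

B is the only step with nothing outstanding, so it goes first.
C needed B, now all done → C.
Ready: F and G. F has the earlier label → F.
A now also ready, so the ready set is {A, G}; A has the earlier label → A.
G needed C, now all done → G.
D needed F and G, now all done → D.
Next only E has its prerequisites met → E.
H is the only step now ready → H.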